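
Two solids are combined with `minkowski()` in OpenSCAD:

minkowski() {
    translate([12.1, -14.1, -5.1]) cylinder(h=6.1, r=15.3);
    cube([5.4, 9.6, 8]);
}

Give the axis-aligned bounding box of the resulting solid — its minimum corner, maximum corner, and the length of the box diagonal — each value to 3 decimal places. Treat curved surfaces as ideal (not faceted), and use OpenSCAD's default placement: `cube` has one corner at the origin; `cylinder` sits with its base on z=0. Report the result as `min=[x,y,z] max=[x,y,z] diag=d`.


A = translate([12.1, -14.1, -5.1]) cylinder(h=6.1, r=15.3) → bbox [-3.2,-29.4,-5.1] .. [27.4,1.2,1]
B = cube([5.4, 9.6, 8]) → bbox [0,0,0] .. [5.4,9.6,8]
lo = A.lo+B.lo = [-3.2+0, -29.4+0, -5.1+0] = [-3.200,-29.400,-5.100]
hi = A.hi+B.hi = [27.4+5.4, 1.2+9.6, 1+8] = [32.800,10.800,9.000]
diag = √(36²+40.2²+14.1²) = √3110.85 = 55.775

min=[-3.200,-29.400,-5.100] max=[32.800,10.800,9.000] diag=55.775


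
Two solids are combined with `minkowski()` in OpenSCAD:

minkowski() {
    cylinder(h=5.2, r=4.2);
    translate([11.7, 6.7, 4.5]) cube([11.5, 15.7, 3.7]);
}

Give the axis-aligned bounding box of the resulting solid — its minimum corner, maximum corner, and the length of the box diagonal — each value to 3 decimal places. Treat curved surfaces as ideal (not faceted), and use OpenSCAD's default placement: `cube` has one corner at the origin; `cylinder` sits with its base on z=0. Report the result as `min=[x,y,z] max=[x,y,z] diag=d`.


A = translate([11.7, 6.7, 4.5]) cube([11.5, 15.7, 3.7]) → bbox [11.7,6.7,4.5] .. [23.2,22.4,8.2]
B = cylinder(h=5.2, r=4.2) → bbox [-4.2,-4.2,0] .. [4.2,4.2,5.2]
lo = A.lo+B.lo = [11.7-4.2, 6.7-4.2, 4.5+0] = [7.500,2.500,4.500]
hi = A.hi+B.hi = [23.2+4.2, 22.4+4.2, 8.2+5.2] = [27.400,26.600,13.400]
diag = √(19.9²+24.1²+8.9²) = √1056.03 = 32.497

min=[7.500,2.500,4.500] max=[27.400,26.600,13.400] diag=32.497


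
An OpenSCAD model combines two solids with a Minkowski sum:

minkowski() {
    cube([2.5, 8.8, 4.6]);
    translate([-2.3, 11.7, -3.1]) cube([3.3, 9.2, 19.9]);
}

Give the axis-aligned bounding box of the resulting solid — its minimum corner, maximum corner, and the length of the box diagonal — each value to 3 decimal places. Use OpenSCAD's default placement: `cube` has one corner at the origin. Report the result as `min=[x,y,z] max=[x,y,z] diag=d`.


A = translate([-2.3, 11.7, -3.1]) cube([3.3, 9.2, 19.9]) → bbox [-2.3,11.7,-3.1] .. [1,20.9,16.8]
B = cube([2.5, 8.8, 4.6]) → bbox [0,0,0] .. [2.5,8.8,4.6]
lo = A.lo+B.lo = [-2.3+0, 11.7+0, -3.1+0] = [-2.300,11.700,-3.100]
hi = A.hi+B.hi = [1+2.5, 20.9+8.8, 16.8+4.6] = [3.500,29.700,21.400]
diag = √(5.8²+18²+24.5²) = √957.89 = 30.950

min=[-2.300,11.700,-3.100] max=[3.500,29.700,21.400] diag=30.950


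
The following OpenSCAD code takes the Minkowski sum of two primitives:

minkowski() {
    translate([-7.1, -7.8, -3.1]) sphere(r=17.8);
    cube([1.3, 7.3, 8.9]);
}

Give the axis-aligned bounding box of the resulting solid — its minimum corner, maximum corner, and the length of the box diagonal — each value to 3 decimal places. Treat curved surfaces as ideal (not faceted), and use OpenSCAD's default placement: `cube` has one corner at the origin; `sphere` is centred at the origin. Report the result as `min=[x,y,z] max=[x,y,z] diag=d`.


min=[-24.900,-25.600,-20.900] max=[12.000,17.300,23.600] diag=71.988

A = translate([-7.1, -7.8, -3.1]) sphere(r=17.8) → bbox [-24.9,-25.6,-20.9] .. [10.7,10,14.7]
B = cube([1.3, 7.3, 8.9]) → bbox [0,0,0] .. [1.3,7.3,8.9]
lo = A.lo+B.lo = [-24.9+0, -25.6+0, -20.9+0] = [-24.900,-25.600,-20.900]
hi = A.hi+B.hi = [10.7+1.3, 10+7.3, 14.7+8.9] = [12.000,17.300,23.600]
diag = √(36.9²+42.9²+44.5²) = √5182.27 = 71.988


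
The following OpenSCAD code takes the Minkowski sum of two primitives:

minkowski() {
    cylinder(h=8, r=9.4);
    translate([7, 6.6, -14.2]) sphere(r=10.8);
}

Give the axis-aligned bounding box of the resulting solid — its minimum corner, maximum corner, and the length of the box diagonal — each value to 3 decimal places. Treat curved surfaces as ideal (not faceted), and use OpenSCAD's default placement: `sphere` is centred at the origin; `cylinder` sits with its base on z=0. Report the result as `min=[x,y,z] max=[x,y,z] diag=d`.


A = translate([7, 6.6, -14.2]) sphere(r=10.8) → bbox [-3.8,-4.2,-25] .. [17.8,17.4,-3.4]
B = cylinder(h=8, r=9.4) → bbox [-9.4,-9.4,0] .. [9.4,9.4,8]
lo = A.lo+B.lo = [-3.8-9.4, -4.2-9.4, -25+0] = [-13.200,-13.600,-25.000]
hi = A.hi+B.hi = [17.8+9.4, 17.4+9.4, -3.4+8] = [27.200,26.800,4.600]
diag = √(40.4²+40.4²+29.6²) = √4140.48 = 64.347

min=[-13.200,-13.600,-25.000] max=[27.200,26.800,4.600] diag=64.347


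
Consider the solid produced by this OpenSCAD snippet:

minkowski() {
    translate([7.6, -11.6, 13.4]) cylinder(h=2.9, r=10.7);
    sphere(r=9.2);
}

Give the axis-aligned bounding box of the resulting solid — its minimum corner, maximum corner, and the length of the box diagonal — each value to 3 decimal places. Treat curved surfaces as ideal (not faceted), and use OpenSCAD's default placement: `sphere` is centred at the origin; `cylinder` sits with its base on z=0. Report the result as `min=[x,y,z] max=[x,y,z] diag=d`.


A = translate([7.6, -11.6, 13.4]) cylinder(h=2.9, r=10.7) → bbox [-3.1,-22.3,13.4] .. [18.3,-0.9,16.3]
B = sphere(r=9.2) → bbox [-9.2,-9.2,-9.2] .. [9.2,9.2,9.2]
lo = A.lo+B.lo = [-3.1-9.2, -22.3-9.2, 13.4-9.2] = [-12.300,-31.500,4.200]
hi = A.hi+B.hi = [18.3+9.2, -0.9+9.2, 16.3+9.2] = [27.500,8.300,25.500]
diag = √(39.8²+39.8²+21.3²) = √3621.77 = 60.181

min=[-12.300,-31.500,4.200] max=[27.500,8.300,25.500] diag=60.181


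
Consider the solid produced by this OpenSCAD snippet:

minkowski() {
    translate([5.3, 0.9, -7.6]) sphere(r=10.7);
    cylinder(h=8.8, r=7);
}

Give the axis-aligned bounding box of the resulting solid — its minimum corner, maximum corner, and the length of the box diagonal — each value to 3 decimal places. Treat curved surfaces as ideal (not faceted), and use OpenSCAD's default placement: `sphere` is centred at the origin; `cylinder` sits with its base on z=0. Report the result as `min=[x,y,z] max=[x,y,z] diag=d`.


A = translate([5.3, 0.9, -7.6]) sphere(r=10.7) → bbox [-5.4,-9.8,-18.3] .. [16,11.6,3.1]
B = cylinder(h=8.8, r=7) → bbox [-7,-7,0] .. [7,7,8.8]
lo = A.lo+B.lo = [-5.4-7, -9.8-7, -18.3+0] = [-12.400,-16.800,-18.300]
hi = A.hi+B.hi = [16+7, 11.6+7, 3.1+8.8] = [23.000,18.600,11.900]
diag = √(35.4²+35.4²+30.2²) = √3418.36 = 58.467

min=[-12.400,-16.800,-18.300] max=[23.000,18.600,11.900] diag=58.467


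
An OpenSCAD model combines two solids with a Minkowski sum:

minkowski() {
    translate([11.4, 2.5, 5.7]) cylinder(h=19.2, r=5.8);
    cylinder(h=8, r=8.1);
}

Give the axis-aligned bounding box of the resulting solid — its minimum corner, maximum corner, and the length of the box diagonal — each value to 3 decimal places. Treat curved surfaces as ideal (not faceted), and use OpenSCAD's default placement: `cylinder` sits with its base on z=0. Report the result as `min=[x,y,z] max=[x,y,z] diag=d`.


min=[-2.500,-11.400,5.700] max=[25.300,16.400,32.900] diag=47.807

A = translate([11.4, 2.5, 5.7]) cylinder(h=19.2, r=5.8) → bbox [5.6,-3.3,5.7] .. [17.2,8.3,24.9]
B = cylinder(h=8, r=8.1) → bbox [-8.1,-8.1,0] .. [8.1,8.1,8]
lo = A.lo+B.lo = [5.6-8.1, -3.3-8.1, 5.7+0] = [-2.500,-11.400,5.700]
hi = A.hi+B.hi = [17.2+8.1, 8.3+8.1, 24.9+8] = [25.300,16.400,32.900]
diag = √(27.8²+27.8²+27.2²) = √2285.52 = 47.807


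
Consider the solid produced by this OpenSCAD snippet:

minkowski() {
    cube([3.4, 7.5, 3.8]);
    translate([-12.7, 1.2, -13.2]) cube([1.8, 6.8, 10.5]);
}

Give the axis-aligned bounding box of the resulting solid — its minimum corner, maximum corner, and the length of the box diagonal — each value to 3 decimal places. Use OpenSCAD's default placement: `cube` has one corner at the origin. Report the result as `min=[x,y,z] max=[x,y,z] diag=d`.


min=[-12.700,1.200,-13.200] max=[-7.500,15.500,1.100] diag=20.881

A = translate([-12.7, 1.2, -13.2]) cube([1.8, 6.8, 10.5]) → bbox [-12.7,1.2,-13.2] .. [-10.9,8,-2.7]
B = cube([3.4, 7.5, 3.8]) → bbox [0,0,0] .. [3.4,7.5,3.8]
lo = A.lo+B.lo = [-12.7+0, 1.2+0, -13.2+0] = [-12.700,1.200,-13.200]
hi = A.hi+B.hi = [-10.9+3.4, 8+7.5, -2.7+3.8] = [-7.500,15.500,1.100]
diag = √(5.2²+14.3²+14.3²) = √436.02 = 20.881


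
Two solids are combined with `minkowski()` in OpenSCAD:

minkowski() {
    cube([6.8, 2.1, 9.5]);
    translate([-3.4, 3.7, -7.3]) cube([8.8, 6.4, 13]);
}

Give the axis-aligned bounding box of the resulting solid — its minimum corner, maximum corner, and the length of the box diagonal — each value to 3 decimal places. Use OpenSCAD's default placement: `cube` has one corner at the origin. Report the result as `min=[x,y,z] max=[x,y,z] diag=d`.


min=[-3.400,3.700,-7.300] max=[12.200,12.200,15.200] diag=28.668

A = translate([-3.4, 3.7, -7.3]) cube([8.8, 6.4, 13]) → bbox [-3.4,3.7,-7.3] .. [5.4,10.1,5.7]
B = cube([6.8, 2.1, 9.5]) → bbox [0,0,0] .. [6.8,2.1,9.5]
lo = A.lo+B.lo = [-3.4+0, 3.7+0, -7.3+0] = [-3.400,3.700,-7.300]
hi = A.hi+B.hi = [5.4+6.8, 10.1+2.1, 5.7+9.5] = [12.200,12.200,15.200]
diag = √(15.6²+8.5²+22.5²) = √821.86 = 28.668


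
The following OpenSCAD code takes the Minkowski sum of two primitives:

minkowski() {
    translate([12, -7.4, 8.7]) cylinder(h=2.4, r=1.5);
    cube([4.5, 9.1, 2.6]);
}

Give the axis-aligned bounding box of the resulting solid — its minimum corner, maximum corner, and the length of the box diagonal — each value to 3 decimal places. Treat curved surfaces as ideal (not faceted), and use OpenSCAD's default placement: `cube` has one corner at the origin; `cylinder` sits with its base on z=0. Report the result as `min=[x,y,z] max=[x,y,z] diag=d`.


min=[10.500,-8.900,8.700] max=[18.000,3.200,13.700] diag=15.088

A = translate([12, -7.4, 8.7]) cylinder(h=2.4, r=1.5) → bbox [10.5,-8.9,8.7] .. [13.5,-5.9,11.1]
B = cube([4.5, 9.1, 2.6]) → bbox [0,0,0] .. [4.5,9.1,2.6]
lo = A.lo+B.lo = [10.5+0, -8.9+0, 8.7+0] = [10.500,-8.900,8.700]
hi = A.hi+B.hi = [13.5+4.5, -5.9+9.1, 11.1+2.6] = [18.000,3.200,13.700]
diag = √(7.5²+12.1²+5²) = √227.66 = 15.088


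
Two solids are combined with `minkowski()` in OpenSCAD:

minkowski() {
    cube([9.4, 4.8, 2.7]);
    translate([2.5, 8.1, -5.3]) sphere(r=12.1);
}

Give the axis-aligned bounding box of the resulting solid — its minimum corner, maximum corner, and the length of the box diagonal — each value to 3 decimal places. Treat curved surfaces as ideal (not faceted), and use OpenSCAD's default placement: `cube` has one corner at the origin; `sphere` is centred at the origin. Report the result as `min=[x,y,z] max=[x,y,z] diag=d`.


min=[-9.600,-4.000,-17.400] max=[24.000,25.000,9.500] diag=51.900

A = translate([2.5, 8.1, -5.3]) sphere(r=12.1) → bbox [-9.6,-4,-17.4] .. [14.6,20.2,6.8]
B = cube([9.4, 4.8, 2.7]) → bbox [0,0,0] .. [9.4,4.8,2.7]
lo = A.lo+B.lo = [-9.6+0, -4+0, -17.4+0] = [-9.600,-4.000,-17.400]
hi = A.hi+B.hi = [14.6+9.4, 20.2+4.8, 6.8+2.7] = [24.000,25.000,9.500]
diag = √(33.6²+29²+26.9²) = √2693.57 = 51.900


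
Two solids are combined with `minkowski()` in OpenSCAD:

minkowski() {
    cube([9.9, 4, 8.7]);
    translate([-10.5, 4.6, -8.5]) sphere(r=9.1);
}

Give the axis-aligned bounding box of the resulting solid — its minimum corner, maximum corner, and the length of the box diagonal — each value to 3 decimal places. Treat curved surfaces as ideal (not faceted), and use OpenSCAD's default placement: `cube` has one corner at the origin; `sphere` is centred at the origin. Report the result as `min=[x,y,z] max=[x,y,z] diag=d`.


min=[-19.600,-4.500,-17.600] max=[8.500,17.700,9.300] diag=44.789

A = translate([-10.5, 4.6, -8.5]) sphere(r=9.1) → bbox [-19.6,-4.5,-17.6] .. [-1.4,13.7,0.6]
B = cube([9.9, 4, 8.7]) → bbox [0,0,0] .. [9.9,4,8.7]
lo = A.lo+B.lo = [-19.6+0, -4.5+0, -17.6+0] = [-19.600,-4.500,-17.600]
hi = A.hi+B.hi = [-1.4+9.9, 13.7+4, 0.6+8.7] = [8.500,17.700,9.300]
diag = √(28.1²+22.2²+26.9²) = √2006.06 = 44.789


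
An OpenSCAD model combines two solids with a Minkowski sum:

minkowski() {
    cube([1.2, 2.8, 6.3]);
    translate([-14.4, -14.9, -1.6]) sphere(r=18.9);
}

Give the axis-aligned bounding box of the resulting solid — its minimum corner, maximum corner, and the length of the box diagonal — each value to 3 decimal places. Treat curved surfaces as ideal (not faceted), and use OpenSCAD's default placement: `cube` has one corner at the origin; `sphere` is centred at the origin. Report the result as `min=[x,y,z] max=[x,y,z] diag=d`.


A = translate([-14.4, -14.9, -1.6]) sphere(r=18.9) → bbox [-33.3,-33.8,-20.5] .. [4.5,4,17.3]
B = cube([1.2, 2.8, 6.3]) → bbox [0,0,0] .. [1.2,2.8,6.3]
lo = A.lo+B.lo = [-33.3+0, -33.8+0, -20.5+0] = [-33.300,-33.800,-20.500]
hi = A.hi+B.hi = [4.5+1.2, 4+2.8, 17.3+6.3] = [5.700,6.800,23.600]
diag = √(39²+40.6²+44.1²) = √5114.17 = 71.513

min=[-33.300,-33.800,-20.500] max=[5.700,6.800,23.600] diag=71.513


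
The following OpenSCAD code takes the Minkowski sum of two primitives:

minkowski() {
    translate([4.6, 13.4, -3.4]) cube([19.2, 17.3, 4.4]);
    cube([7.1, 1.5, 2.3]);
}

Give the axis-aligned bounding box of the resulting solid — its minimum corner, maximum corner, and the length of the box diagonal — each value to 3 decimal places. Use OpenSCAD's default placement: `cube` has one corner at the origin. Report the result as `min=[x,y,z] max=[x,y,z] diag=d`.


min=[4.600,13.400,-3.400] max=[30.900,32.200,3.300] diag=33.015

A = translate([4.6, 13.4, -3.4]) cube([19.2, 17.3, 4.4]) → bbox [4.6,13.4,-3.4] .. [23.8,30.7,1]
B = cube([7.1, 1.5, 2.3]) → bbox [0,0,0] .. [7.1,1.5,2.3]
lo = A.lo+B.lo = [4.6+0, 13.4+0, -3.4+0] = [4.600,13.400,-3.400]
hi = A.hi+B.hi = [23.8+7.1, 30.7+1.5, 1+2.3] = [30.900,32.200,3.300]
diag = √(26.3²+18.8²+6.7²) = √1090.02 = 33.015


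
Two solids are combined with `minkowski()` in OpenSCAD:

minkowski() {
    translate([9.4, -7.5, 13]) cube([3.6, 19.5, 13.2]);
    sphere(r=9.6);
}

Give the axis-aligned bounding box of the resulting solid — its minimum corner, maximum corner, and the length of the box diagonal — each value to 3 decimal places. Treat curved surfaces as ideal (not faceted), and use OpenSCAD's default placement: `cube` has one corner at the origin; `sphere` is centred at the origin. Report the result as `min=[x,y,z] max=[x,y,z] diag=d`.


min=[-0.200,-17.100,3.400] max=[22.600,21.600,35.800] diag=55.383

A = translate([9.4, -7.5, 13]) cube([3.6, 19.5, 13.2]) → bbox [9.4,-7.5,13] .. [13,12,26.2]
B = sphere(r=9.6) → bbox [-9.6,-9.6,-9.6] .. [9.6,9.6,9.6]
lo = A.lo+B.lo = [9.4-9.6, -7.5-9.6, 13-9.6] = [-0.200,-17.100,3.400]
hi = A.hi+B.hi = [13+9.6, 12+9.6, 26.2+9.6] = [22.600,21.600,35.800]
diag = √(22.8²+38.7²+32.4²) = √3067.29 = 55.383


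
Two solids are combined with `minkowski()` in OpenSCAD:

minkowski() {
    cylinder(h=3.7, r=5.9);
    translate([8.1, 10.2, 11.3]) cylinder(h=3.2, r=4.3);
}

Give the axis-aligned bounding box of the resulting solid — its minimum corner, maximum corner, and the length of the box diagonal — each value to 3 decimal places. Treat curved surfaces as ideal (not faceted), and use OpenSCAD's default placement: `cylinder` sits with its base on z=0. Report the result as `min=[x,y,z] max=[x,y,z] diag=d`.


min=[-2.100,0.000,11.300] max=[18.300,20.400,18.200] diag=29.664

A = translate([8.1, 10.2, 11.3]) cylinder(h=3.2, r=4.3) → bbox [3.8,5.9,11.3] .. [12.4,14.5,14.5]
B = cylinder(h=3.7, r=5.9) → bbox [-5.9,-5.9,0] .. [5.9,5.9,3.7]
lo = A.lo+B.lo = [3.8-5.9, 5.9-5.9, 11.3+0] = [-2.100,0.000,11.300]
hi = A.hi+B.hi = [12.4+5.9, 14.5+5.9, 14.5+3.7] = [18.300,20.400,18.200]
diag = √(20.4²+20.4²+6.9²) = √879.93 = 29.664


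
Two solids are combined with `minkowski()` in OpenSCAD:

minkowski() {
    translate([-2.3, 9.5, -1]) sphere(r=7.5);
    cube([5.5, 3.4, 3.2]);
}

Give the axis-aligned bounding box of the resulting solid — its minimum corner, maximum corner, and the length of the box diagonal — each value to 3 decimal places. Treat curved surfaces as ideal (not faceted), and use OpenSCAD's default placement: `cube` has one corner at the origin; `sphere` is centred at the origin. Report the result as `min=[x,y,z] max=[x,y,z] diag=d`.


min=[-9.800,2.000,-8.500] max=[10.700,20.400,9.700] diag=33.016

A = translate([-2.3, 9.5, -1]) sphere(r=7.5) → bbox [-9.8,2,-8.5] .. [5.2,17,6.5]
B = cube([5.5, 3.4, 3.2]) → bbox [0,0,0] .. [5.5,3.4,3.2]
lo = A.lo+B.lo = [-9.8+0, 2+0, -8.5+0] = [-9.800,2.000,-8.500]
hi = A.hi+B.hi = [5.2+5.5, 17+3.4, 6.5+3.2] = [10.700,20.400,9.700]
diag = √(20.5²+18.4²+18.2²) = √1090.05 = 33.016


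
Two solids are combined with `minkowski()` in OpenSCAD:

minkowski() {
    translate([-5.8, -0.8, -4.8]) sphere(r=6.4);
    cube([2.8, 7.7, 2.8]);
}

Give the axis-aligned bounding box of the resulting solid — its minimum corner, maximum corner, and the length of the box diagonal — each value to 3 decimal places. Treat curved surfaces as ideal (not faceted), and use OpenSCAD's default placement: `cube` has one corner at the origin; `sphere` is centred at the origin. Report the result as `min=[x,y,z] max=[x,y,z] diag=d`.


A = translate([-5.8, -0.8, -4.8]) sphere(r=6.4) → bbox [-12.2,-7.2,-11.2] .. [0.6,5.6,1.6]
B = cube([2.8, 7.7, 2.8]) → bbox [0,0,0] .. [2.8,7.7,2.8]
lo = A.lo+B.lo = [-12.2+0, -7.2+0, -11.2+0] = [-12.200,-7.200,-11.200]
hi = A.hi+B.hi = [0.6+2.8, 5.6+7.7, 1.6+2.8] = [3.400,13.300,4.400]
diag = √(15.6²+20.5²+15.6²) = √906.97 = 30.116

min=[-12.200,-7.200,-11.200] max=[3.400,13.300,4.400] diag=30.116


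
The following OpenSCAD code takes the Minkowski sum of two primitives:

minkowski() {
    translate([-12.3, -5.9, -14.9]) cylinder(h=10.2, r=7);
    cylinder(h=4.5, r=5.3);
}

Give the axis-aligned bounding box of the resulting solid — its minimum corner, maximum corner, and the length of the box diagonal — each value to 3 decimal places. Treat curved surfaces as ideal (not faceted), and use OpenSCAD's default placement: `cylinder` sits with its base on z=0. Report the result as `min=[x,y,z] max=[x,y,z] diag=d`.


min=[-24.600,-18.200,-14.900] max=[0.000,6.400,-0.200] diag=37.768

A = translate([-12.3, -5.9, -14.9]) cylinder(h=10.2, r=7) → bbox [-19.3,-12.9,-14.9] .. [-5.3,1.1,-4.7]
B = cylinder(h=4.5, r=5.3) → bbox [-5.3,-5.3,0] .. [5.3,5.3,4.5]
lo = A.lo+B.lo = [-19.3-5.3, -12.9-5.3, -14.9+0] = [-24.600,-18.200,-14.900]
hi = A.hi+B.hi = [-5.3+5.3, 1.1+5.3, -4.7+4.5] = [0.000,6.400,-0.200]
diag = √(24.6²+24.6²+14.7²) = √1426.41 = 37.768


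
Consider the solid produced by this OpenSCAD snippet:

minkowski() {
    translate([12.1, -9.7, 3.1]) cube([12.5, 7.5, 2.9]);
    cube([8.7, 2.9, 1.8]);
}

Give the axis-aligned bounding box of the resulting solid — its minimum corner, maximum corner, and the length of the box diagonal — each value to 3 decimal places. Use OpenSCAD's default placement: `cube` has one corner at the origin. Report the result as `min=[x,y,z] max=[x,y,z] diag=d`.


A = translate([12.1, -9.7, 3.1]) cube([12.5, 7.5, 2.9]) → bbox [12.1,-9.7,3.1] .. [24.6,-2.2,6]
B = cube([8.7, 2.9, 1.8]) → bbox [0,0,0] .. [8.7,2.9,1.8]
lo = A.lo+B.lo = [12.1+0, -9.7+0, 3.1+0] = [12.100,-9.700,3.100]
hi = A.hi+B.hi = [24.6+8.7, -2.2+2.9, 6+1.8] = [33.300,0.700,7.800]
diag = √(21.2²+10.4²+4.7²) = √579.69 = 24.077

min=[12.100,-9.700,3.100] max=[33.300,0.700,7.800] diag=24.077


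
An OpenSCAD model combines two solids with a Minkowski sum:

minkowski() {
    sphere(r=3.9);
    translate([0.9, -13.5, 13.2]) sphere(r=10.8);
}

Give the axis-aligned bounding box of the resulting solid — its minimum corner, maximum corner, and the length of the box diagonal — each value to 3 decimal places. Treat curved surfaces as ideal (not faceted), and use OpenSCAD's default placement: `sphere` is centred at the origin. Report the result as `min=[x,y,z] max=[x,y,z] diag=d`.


A = translate([0.9, -13.5, 13.2]) sphere(r=10.8) → bbox [-9.9,-24.3,2.4] .. [11.7,-2.7,24]
B = sphere(r=3.9) → bbox [-3.9,-3.9,-3.9] .. [3.9,3.9,3.9]
lo = A.lo+B.lo = [-9.9-3.9, -24.3-3.9, 2.4-3.9] = [-13.800,-28.200,-1.500]
hi = A.hi+B.hi = [11.7+3.9, -2.7+3.9, 24+3.9] = [15.600,1.200,27.900]
diag = √(29.4²+29.4²+29.4²) = √2593.08 = 50.922

min=[-13.800,-28.200,-1.500] max=[15.600,1.200,27.900] diag=50.922


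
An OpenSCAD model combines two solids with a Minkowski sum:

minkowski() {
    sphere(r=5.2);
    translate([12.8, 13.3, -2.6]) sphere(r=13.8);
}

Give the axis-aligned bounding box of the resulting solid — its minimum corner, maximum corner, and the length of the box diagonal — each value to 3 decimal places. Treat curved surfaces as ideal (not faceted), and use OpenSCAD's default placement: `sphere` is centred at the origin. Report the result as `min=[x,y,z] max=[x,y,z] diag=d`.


min=[-6.200,-5.700,-21.600] max=[31.800,32.300,16.400] diag=65.818

A = translate([12.8, 13.3, -2.6]) sphere(r=13.8) → bbox [-1,-0.5,-16.4] .. [26.6,27.1,11.2]
B = sphere(r=5.2) → bbox [-5.2,-5.2,-5.2] .. [5.2,5.2,5.2]
lo = A.lo+B.lo = [-1-5.2, -0.5-5.2, -16.4-5.2] = [-6.200,-5.700,-21.600]
hi = A.hi+B.hi = [26.6+5.2, 27.1+5.2, 11.2+5.2] = [31.800,32.300,16.400]
diag = √(38²+38²+38²) = √4332 = 65.818


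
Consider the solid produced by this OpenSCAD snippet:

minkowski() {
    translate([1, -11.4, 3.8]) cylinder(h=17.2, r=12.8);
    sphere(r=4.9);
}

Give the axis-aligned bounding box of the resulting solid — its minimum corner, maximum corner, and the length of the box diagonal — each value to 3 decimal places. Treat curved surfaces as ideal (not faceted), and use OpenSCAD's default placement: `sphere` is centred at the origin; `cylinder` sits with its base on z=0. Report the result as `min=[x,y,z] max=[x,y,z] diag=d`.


A = translate([1, -11.4, 3.8]) cylinder(h=17.2, r=12.8) → bbox [-11.8,-24.2,3.8] .. [13.8,1.4,21]
B = sphere(r=4.9) → bbox [-4.9,-4.9,-4.9] .. [4.9,4.9,4.9]
lo = A.lo+B.lo = [-11.8-4.9, -24.2-4.9, 3.8-4.9] = [-16.700,-29.100,-1.100]
hi = A.hi+B.hi = [13.8+4.9, 1.4+4.9, 21+4.9] = [18.700,6.300,25.900]
diag = √(35.4²+35.4²+27²) = √3235.32 = 56.880

min=[-16.700,-29.100,-1.100] max=[18.700,6.300,25.900] diag=56.880


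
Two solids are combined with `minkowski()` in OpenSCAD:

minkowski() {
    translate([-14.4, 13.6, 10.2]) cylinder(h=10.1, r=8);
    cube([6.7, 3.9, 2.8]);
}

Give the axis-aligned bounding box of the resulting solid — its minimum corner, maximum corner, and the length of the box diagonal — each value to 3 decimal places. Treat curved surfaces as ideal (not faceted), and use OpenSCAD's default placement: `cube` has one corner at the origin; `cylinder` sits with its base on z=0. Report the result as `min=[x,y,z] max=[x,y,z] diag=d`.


A = translate([-14.4, 13.6, 10.2]) cylinder(h=10.1, r=8) → bbox [-22.4,5.6,10.2] .. [-6.4,21.6,20.3]
B = cube([6.7, 3.9, 2.8]) → bbox [0,0,0] .. [6.7,3.9,2.8]
lo = A.lo+B.lo = [-22.4+0, 5.6+0, 10.2+0] = [-22.400,5.600,10.200]
hi = A.hi+B.hi = [-6.4+6.7, 21.6+3.9, 20.3+2.8] = [0.300,25.500,23.100]
diag = √(22.7²+19.9²+12.9²) = √1077.71 = 32.828

min=[-22.400,5.600,10.200] max=[0.300,25.500,23.100] diag=32.828


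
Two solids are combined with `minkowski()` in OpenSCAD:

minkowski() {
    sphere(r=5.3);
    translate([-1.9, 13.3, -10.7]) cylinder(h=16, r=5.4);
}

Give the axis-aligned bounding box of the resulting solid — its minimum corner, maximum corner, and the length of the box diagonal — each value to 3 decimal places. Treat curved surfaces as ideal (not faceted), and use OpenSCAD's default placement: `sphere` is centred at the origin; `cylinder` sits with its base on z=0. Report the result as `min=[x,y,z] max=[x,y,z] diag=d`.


min=[-12.600,2.600,-16.000] max=[8.800,24.000,10.600] diag=40.292

A = translate([-1.9, 13.3, -10.7]) cylinder(h=16, r=5.4) → bbox [-7.3,7.9,-10.7] .. [3.5,18.7,5.3]
B = sphere(r=5.3) → bbox [-5.3,-5.3,-5.3] .. [5.3,5.3,5.3]
lo = A.lo+B.lo = [-7.3-5.3, 7.9-5.3, -10.7-5.3] = [-12.600,2.600,-16.000]
hi = A.hi+B.hi = [3.5+5.3, 18.7+5.3, 5.3+5.3] = [8.800,24.000,10.600]
diag = √(21.4²+21.4²+26.6²) = √1623.48 = 40.292


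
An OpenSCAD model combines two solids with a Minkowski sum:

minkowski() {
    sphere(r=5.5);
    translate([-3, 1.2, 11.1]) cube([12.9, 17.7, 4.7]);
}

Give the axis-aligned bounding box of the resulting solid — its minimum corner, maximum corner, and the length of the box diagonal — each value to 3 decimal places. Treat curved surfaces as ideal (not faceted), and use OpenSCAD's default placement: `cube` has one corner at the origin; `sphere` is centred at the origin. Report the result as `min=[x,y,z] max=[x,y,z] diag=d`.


min=[-8.500,-4.300,5.600] max=[15.400,24.400,21.300] diag=40.514

A = translate([-3, 1.2, 11.1]) cube([12.9, 17.7, 4.7]) → bbox [-3,1.2,11.1] .. [9.9,18.9,15.8]
B = sphere(r=5.5) → bbox [-5.5,-5.5,-5.5] .. [5.5,5.5,5.5]
lo = A.lo+B.lo = [-3-5.5, 1.2-5.5, 11.1-5.5] = [-8.500,-4.300,5.600]
hi = A.hi+B.hi = [9.9+5.5, 18.9+5.5, 15.8+5.5] = [15.400,24.400,21.300]
diag = √(23.9²+28.7²+15.7²) = √1641.39 = 40.514


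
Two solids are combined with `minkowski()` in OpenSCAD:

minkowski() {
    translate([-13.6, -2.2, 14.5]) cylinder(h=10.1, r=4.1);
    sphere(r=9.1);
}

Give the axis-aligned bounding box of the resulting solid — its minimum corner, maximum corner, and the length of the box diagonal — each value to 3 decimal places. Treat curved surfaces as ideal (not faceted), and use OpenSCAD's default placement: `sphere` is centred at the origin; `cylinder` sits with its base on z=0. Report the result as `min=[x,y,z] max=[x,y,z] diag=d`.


min=[-26.800,-15.400,5.400] max=[-0.400,11.000,33.700] diag=46.849

A = translate([-13.6, -2.2, 14.5]) cylinder(h=10.1, r=4.1) → bbox [-17.7,-6.3,14.5] .. [-9.5,1.9,24.6]
B = sphere(r=9.1) → bbox [-9.1,-9.1,-9.1] .. [9.1,9.1,9.1]
lo = A.lo+B.lo = [-17.7-9.1, -6.3-9.1, 14.5-9.1] = [-26.800,-15.400,5.400]
hi = A.hi+B.hi = [-9.5+9.1, 1.9+9.1, 24.6+9.1] = [-0.400,11.000,33.700]
diag = √(26.4²+26.4²+28.3²) = √2194.81 = 46.849


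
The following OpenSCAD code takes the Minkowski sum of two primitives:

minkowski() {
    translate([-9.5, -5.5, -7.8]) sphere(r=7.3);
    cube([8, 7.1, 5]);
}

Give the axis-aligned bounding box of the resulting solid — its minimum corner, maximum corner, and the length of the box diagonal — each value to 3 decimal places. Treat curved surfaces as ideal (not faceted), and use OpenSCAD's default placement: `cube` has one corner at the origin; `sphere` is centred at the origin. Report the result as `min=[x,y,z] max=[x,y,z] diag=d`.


A = translate([-9.5, -5.5, -7.8]) sphere(r=7.3) → bbox [-16.8,-12.8,-15.1] .. [-2.2,1.8,-0.5]
B = cube([8, 7.1, 5]) → bbox [0,0,0] .. [8,7.1,5]
lo = A.lo+B.lo = [-16.8+0, -12.8+0, -15.1+0] = [-16.800,-12.800,-15.100]
hi = A.hi+B.hi = [-2.2+8, 1.8+7.1, -0.5+5] = [5.800,8.900,4.500]
diag = √(22.6²+21.7²+19.6²) = √1365.81 = 36.957

min=[-16.800,-12.800,-15.100] max=[5.800,8.900,4.500] diag=36.957


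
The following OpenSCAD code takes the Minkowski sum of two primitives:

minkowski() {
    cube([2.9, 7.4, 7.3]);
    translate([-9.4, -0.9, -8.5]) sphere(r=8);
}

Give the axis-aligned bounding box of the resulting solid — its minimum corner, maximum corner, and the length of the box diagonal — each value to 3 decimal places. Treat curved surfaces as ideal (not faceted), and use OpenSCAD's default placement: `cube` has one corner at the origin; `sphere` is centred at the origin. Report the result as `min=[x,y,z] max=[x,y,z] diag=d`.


min=[-17.400,-8.900,-16.500] max=[1.500,14.500,6.800] diag=38.048

A = translate([-9.4, -0.9, -8.5]) sphere(r=8) → bbox [-17.4,-8.9,-16.5] .. [-1.4,7.1,-0.5]
B = cube([2.9, 7.4, 7.3]) → bbox [0,0,0] .. [2.9,7.4,7.3]
lo = A.lo+B.lo = [-17.4+0, -8.9+0, -16.5+0] = [-17.400,-8.900,-16.500]
hi = A.hi+B.hi = [-1.4+2.9, 7.1+7.4, -0.5+7.3] = [1.500,14.500,6.800]
diag = √(18.9²+23.4²+23.3²) = √1447.66 = 38.048


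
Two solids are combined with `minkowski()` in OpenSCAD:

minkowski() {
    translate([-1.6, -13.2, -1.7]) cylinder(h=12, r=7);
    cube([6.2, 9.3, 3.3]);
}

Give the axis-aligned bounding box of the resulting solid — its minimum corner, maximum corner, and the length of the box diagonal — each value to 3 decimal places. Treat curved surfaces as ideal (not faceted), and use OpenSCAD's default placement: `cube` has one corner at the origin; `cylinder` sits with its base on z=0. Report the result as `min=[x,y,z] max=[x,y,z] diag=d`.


min=[-8.600,-20.200,-1.700] max=[11.600,3.100,13.600] diag=34.424

A = translate([-1.6, -13.2, -1.7]) cylinder(h=12, r=7) → bbox [-8.6,-20.2,-1.7] .. [5.4,-6.2,10.3]
B = cube([6.2, 9.3, 3.3]) → bbox [0,0,0] .. [6.2,9.3,3.3]
lo = A.lo+B.lo = [-8.6+0, -20.2+0, -1.7+0] = [-8.600,-20.200,-1.700]
hi = A.hi+B.hi = [5.4+6.2, -6.2+9.3, 10.3+3.3] = [11.600,3.100,13.600]
diag = √(20.2²+23.3²+15.3²) = √1185.02 = 34.424


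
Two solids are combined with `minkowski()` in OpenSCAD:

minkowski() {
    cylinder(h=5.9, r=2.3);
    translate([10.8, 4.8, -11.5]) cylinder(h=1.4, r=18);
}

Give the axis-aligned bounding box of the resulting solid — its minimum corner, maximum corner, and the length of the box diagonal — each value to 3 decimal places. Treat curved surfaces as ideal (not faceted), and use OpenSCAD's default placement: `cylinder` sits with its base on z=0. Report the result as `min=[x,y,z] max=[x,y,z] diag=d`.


A = translate([10.8, 4.8, -11.5]) cylinder(h=1.4, r=18) → bbox [-7.2,-13.2,-11.5] .. [28.8,22.8,-10.1]
B = cylinder(h=5.9, r=2.3) → bbox [-2.3,-2.3,0] .. [2.3,2.3,5.9]
lo = A.lo+B.lo = [-7.2-2.3, -13.2-2.3, -11.5+0] = [-9.500,-15.500,-11.500]
hi = A.hi+B.hi = [28.8+2.3, 22.8+2.3, -10.1+5.9] = [31.100,25.100,-4.200]
diag = √(40.6²+40.6²+7.3²) = √3350.01 = 57.879

min=[-9.500,-15.500,-11.500] max=[31.100,25.100,-4.200] diag=57.879


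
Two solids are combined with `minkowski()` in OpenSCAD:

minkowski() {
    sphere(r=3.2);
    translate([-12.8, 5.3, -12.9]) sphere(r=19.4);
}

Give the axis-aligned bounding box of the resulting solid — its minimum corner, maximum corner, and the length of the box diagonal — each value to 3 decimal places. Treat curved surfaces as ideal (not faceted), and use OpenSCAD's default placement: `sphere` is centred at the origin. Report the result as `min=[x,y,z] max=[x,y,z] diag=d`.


A = translate([-12.8, 5.3, -12.9]) sphere(r=19.4) → bbox [-32.2,-14.1,-32.3] .. [6.6,24.7,6.5]
B = sphere(r=3.2) → bbox [-3.2,-3.2,-3.2] .. [3.2,3.2,3.2]
lo = A.lo+B.lo = [-32.2-3.2, -14.1-3.2, -32.3-3.2] = [-35.400,-17.300,-35.500]
hi = A.hi+B.hi = [6.6+3.2, 24.7+3.2, 6.5+3.2] = [9.800,27.900,9.700]
diag = √(45.2²+45.2²+45.2²) = √6129.12 = 78.289

min=[-35.400,-17.300,-35.500] max=[9.800,27.900,9.700] diag=78.289


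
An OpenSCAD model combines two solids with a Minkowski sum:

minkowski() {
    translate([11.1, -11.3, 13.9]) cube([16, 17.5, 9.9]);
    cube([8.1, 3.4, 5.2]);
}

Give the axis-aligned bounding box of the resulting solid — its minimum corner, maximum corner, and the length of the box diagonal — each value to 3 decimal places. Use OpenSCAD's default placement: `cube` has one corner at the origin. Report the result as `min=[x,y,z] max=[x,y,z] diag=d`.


min=[11.100,-11.300,13.900] max=[35.200,9.600,29.000] diag=35.293

A = translate([11.1, -11.3, 13.9]) cube([16, 17.5, 9.9]) → bbox [11.1,-11.3,13.9] .. [27.1,6.2,23.8]
B = cube([8.1, 3.4, 5.2]) → bbox [0,0,0] .. [8.1,3.4,5.2]
lo = A.lo+B.lo = [11.1+0, -11.3+0, 13.9+0] = [11.100,-11.300,13.900]
hi = A.hi+B.hi = [27.1+8.1, 6.2+3.4, 23.8+5.2] = [35.200,9.600,29.000]
diag = √(24.1²+20.9²+15.1²) = √1245.63 = 35.293


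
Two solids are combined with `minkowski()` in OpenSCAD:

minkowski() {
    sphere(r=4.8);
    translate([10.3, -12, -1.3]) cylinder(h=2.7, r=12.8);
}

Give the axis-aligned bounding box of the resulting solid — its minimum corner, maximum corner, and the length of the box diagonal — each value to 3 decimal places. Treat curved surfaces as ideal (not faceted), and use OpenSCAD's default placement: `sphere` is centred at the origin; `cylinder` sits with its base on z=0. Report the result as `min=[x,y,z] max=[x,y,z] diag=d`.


min=[-7.300,-29.600,-6.100] max=[27.900,5.600,6.200] diag=51.277

A = translate([10.3, -12, -1.3]) cylinder(h=2.7, r=12.8) → bbox [-2.5,-24.8,-1.3] .. [23.1,0.8,1.4]
B = sphere(r=4.8) → bbox [-4.8,-4.8,-4.8] .. [4.8,4.8,4.8]
lo = A.lo+B.lo = [-2.5-4.8, -24.8-4.8, -1.3-4.8] = [-7.300,-29.600,-6.100]
hi = A.hi+B.hi = [23.1+4.8, 0.8+4.8, 1.4+4.8] = [27.900,5.600,6.200]
diag = √(35.2²+35.2²+12.3²) = √2629.37 = 51.277


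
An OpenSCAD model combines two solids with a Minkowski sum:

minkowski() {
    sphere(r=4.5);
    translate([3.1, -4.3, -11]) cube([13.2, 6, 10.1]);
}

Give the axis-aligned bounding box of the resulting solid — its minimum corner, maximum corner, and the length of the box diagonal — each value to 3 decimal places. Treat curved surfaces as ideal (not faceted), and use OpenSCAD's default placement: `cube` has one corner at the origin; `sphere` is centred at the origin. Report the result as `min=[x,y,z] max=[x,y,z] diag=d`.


min=[-1.400,-8.800,-15.500] max=[20.800,6.200,3.600] diag=32.904

A = translate([3.1, -4.3, -11]) cube([13.2, 6, 10.1]) → bbox [3.1,-4.3,-11] .. [16.3,1.7,-0.9]
B = sphere(r=4.5) → bbox [-4.5,-4.5,-4.5] .. [4.5,4.5,4.5]
lo = A.lo+B.lo = [3.1-4.5, -4.3-4.5, -11-4.5] = [-1.400,-8.800,-15.500]
hi = A.hi+B.hi = [16.3+4.5, 1.7+4.5, -0.9+4.5] = [20.800,6.200,3.600]
diag = √(22.2²+15²+19.1²) = √1082.65 = 32.904


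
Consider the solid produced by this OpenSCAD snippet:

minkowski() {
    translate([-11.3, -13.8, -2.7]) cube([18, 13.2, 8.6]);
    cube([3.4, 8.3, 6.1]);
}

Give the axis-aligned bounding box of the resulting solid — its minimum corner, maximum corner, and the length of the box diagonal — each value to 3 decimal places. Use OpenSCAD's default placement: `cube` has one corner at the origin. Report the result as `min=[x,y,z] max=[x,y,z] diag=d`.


min=[-11.300,-13.800,-2.700] max=[10.100,7.700,12.000] diag=33.709

A = translate([-11.3, -13.8, -2.7]) cube([18, 13.2, 8.6]) → bbox [-11.3,-13.8,-2.7] .. [6.7,-0.6,5.9]
B = cube([3.4, 8.3, 6.1]) → bbox [0,0,0] .. [3.4,8.3,6.1]
lo = A.lo+B.lo = [-11.3+0, -13.8+0, -2.7+0] = [-11.300,-13.800,-2.700]
hi = A.hi+B.hi = [6.7+3.4, -0.6+8.3, 5.9+6.1] = [10.100,7.700,12.000]
diag = √(21.4²+21.5²+14.7²) = √1136.3 = 33.709


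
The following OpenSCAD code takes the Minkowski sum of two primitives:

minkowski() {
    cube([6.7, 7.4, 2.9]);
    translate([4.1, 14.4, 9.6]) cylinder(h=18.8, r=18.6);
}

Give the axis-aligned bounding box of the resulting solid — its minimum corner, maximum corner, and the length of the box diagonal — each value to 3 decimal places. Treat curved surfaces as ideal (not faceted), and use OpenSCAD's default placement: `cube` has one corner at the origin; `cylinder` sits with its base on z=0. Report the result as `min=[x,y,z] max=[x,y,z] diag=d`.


A = translate([4.1, 14.4, 9.6]) cylinder(h=18.8, r=18.6) → bbox [-14.5,-4.2,9.6] .. [22.7,33,28.4]
B = cube([6.7, 7.4, 2.9]) → bbox [0,0,0] .. [6.7,7.4,2.9]
lo = A.lo+B.lo = [-14.5+0, -4.2+0, 9.6+0] = [-14.500,-4.200,9.600]
hi = A.hi+B.hi = [22.7+6.7, 33+7.4, 28.4+2.9] = [29.400,40.400,31.300]
diag = √(43.9²+44.6²+21.7²) = √4387.26 = 66.236

min=[-14.500,-4.200,9.600] max=[29.400,40.400,31.300] diag=66.236


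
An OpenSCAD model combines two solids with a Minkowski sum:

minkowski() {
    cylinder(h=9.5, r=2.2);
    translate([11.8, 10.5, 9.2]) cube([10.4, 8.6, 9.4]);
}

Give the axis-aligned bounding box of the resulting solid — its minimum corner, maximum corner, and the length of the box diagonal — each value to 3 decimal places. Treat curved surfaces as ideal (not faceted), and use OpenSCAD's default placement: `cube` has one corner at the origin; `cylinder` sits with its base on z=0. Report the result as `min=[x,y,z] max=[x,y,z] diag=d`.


A = translate([11.8, 10.5, 9.2]) cube([10.4, 8.6, 9.4]) → bbox [11.8,10.5,9.2] .. [22.2,19.1,18.6]
B = cylinder(h=9.5, r=2.2) → bbox [-2.2,-2.2,0] .. [2.2,2.2,9.5]
lo = A.lo+B.lo = [11.8-2.2, 10.5-2.2, 9.2+0] = [9.600,8.300,9.200]
hi = A.hi+B.hi = [22.2+2.2, 19.1+2.2, 18.6+9.5] = [24.400,21.300,28.100]
diag = √(14.8²+13²+18.9²) = √745.25 = 27.299

min=[9.600,8.300,9.200] max=[24.400,21.300,28.100] diag=27.299


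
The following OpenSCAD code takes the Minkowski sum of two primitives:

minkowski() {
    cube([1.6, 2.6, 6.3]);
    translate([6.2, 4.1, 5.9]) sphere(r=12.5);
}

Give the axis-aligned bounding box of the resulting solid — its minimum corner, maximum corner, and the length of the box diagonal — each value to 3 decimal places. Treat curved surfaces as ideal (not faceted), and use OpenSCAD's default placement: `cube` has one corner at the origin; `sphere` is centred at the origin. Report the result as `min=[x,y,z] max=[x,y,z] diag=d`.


A = translate([6.2, 4.1, 5.9]) sphere(r=12.5) → bbox [-6.3,-8.4,-6.6] .. [18.7,16.6,18.4]
B = cube([1.6, 2.6, 6.3]) → bbox [0,0,0] .. [1.6,2.6,6.3]
lo = A.lo+B.lo = [-6.3+0, -8.4+0, -6.6+0] = [-6.300,-8.400,-6.600]
hi = A.hi+B.hi = [18.7+1.6, 16.6+2.6, 18.4+6.3] = [20.300,19.200,24.700]
diag = √(26.6²+27.6²+31.3²) = √2449.01 = 49.487

min=[-6.300,-8.400,-6.600] max=[20.300,19.200,24.700] diag=49.487


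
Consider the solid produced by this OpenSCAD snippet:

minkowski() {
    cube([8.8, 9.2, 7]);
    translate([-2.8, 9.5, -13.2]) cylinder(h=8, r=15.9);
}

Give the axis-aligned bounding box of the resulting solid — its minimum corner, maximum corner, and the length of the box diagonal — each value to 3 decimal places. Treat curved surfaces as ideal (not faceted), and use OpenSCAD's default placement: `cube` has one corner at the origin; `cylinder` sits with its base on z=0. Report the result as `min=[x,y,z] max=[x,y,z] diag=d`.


A = translate([-2.8, 9.5, -13.2]) cylinder(h=8, r=15.9) → bbox [-18.7,-6.4,-13.2] .. [13.1,25.4,-5.2]
B = cube([8.8, 9.2, 7]) → bbox [0,0,0] .. [8.8,9.2,7]
lo = A.lo+B.lo = [-18.7+0, -6.4+0, -13.2+0] = [-18.700,-6.400,-13.200]
hi = A.hi+B.hi = [13.1+8.8, 25.4+9.2, -5.2+7] = [21.900,34.600,1.800]
diag = √(40.6²+41²+15²) = √3554.36 = 59.618

min=[-18.700,-6.400,-13.200] max=[21.900,34.600,1.800] diag=59.618


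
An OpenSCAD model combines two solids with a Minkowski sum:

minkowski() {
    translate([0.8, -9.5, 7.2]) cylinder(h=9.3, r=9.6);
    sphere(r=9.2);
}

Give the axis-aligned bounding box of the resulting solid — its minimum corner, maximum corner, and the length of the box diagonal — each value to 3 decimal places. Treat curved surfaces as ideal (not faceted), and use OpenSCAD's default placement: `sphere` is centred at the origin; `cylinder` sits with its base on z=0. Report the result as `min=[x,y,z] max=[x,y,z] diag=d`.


min=[-18.000,-28.300,-2.000] max=[19.600,9.300,25.700] diag=59.957

A = translate([0.8, -9.5, 7.2]) cylinder(h=9.3, r=9.6) → bbox [-8.8,-19.1,7.2] .. [10.4,0.1,16.5]
B = sphere(r=9.2) → bbox [-9.2,-9.2,-9.2] .. [9.2,9.2,9.2]
lo = A.lo+B.lo = [-8.8-9.2, -19.1-9.2, 7.2-9.2] = [-18.000,-28.300,-2.000]
hi = A.hi+B.hi = [10.4+9.2, 0.1+9.2, 16.5+9.2] = [19.600,9.300,25.700]
diag = √(37.6²+37.6²+27.7²) = √3594.81 = 59.957


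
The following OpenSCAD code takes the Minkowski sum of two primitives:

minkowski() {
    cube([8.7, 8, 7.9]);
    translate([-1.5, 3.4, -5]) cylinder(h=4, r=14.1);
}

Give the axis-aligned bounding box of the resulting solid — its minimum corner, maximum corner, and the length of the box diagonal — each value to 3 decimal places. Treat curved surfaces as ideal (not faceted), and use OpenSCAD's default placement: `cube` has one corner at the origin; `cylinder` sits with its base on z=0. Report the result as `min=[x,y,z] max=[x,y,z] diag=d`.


A = translate([-1.5, 3.4, -5]) cylinder(h=4, r=14.1) → bbox [-15.6,-10.7,-5] .. [12.6,17.5,-1]
B = cube([8.7, 8, 7.9]) → bbox [0,0,0] .. [8.7,8,7.9]
lo = A.lo+B.lo = [-15.6+0, -10.7+0, -5+0] = [-15.600,-10.700,-5.000]
hi = A.hi+B.hi = [12.6+8.7, 17.5+8, -1+7.9] = [21.300,25.500,6.900]
diag = √(36.9²+36.2²+11.9²) = √2813.66 = 53.044

min=[-15.600,-10.700,-5.000] max=[21.300,25.500,6.900] diag=53.044
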